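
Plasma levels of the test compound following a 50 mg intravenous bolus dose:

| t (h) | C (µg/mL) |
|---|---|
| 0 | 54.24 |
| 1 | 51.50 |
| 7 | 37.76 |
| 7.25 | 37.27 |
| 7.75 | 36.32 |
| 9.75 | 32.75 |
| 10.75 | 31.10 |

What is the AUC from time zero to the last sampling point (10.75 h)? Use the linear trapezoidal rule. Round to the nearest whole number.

AUC = 449 µg/mL·h

Trapezoidal AUC_0→10.75:
  [0→1]: (54.24+51.50)/2 × 1 = 52.87
  [1→7]: (51.50+37.76)/2 × 6 = 267.78
  [7→7.25]: (37.76+37.27)/2 × 0.25 = 9.37875
  [7.25→7.75]: (37.27+36.32)/2 × 0.5 = 18.3975
  [7.75→9.75]: (36.32+32.75)/2 × 2 = 69.07
  [9.75→10.75]: (32.75+31.10)/2 × 1 = 31.925
  Sum = 449.42125 µg/mL·h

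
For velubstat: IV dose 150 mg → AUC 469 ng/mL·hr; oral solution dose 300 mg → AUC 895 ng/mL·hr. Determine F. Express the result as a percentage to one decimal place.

F = (AUC_ev / D_ev) / (AUC_iv / D_iv)
  = (895/300) / (469/150)
  = 2.98333 / 3.12667 = 0.9542
  = 95.42%

F = 95.4%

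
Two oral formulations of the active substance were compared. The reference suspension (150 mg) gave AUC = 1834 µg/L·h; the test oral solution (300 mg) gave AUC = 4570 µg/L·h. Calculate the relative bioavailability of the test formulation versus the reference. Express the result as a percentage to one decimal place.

F_rel = (AUC_test/D_test) / (AUC_ref/D_ref)
      = (4570/300) / (1834/150)
      = 15.2333 / 12.2267 = 1.2459 = 124.59%

F_rel = 124.6%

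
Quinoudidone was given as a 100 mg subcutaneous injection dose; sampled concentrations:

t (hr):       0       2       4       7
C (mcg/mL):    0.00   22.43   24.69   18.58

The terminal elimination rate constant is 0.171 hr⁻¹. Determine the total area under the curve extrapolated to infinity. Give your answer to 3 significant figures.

Trapezoidal AUC_0→7:
  [0→2]: (0.00+22.43)/2 × 2 = 22.43
  [2→4]: (22.43+24.69)/2 × 2 = 47.12
  [4→7]: (24.69+18.58)/2 × 3 = 64.905
  Sum = 134.455 mcg/mL·hr
Extrapolated tail: C_last / k_e = 18.58 / 0.171 = 108.655
AUC_0→∞ = 134.455 + 108.655 = 243.11 mcg/mL·hr

AUC = 243 mcg/mL·hr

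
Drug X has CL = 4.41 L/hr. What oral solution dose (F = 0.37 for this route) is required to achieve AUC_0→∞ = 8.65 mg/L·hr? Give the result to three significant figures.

Dose = 103 mg

Dose = CL × AUC_0→∞ / F
     = 4.41 × 8.65 / 0.37 = 103.099 mg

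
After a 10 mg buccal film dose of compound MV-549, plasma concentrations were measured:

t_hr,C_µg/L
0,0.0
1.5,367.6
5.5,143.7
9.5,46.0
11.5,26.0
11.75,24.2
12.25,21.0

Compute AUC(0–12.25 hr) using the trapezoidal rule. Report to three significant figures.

AUC = 1770 µg/L·hr

Trapezoidal AUC_0→12.25:
  [0→1.5]: (0.0+367.6)/2 × 1.5 = 275.7
  [1.5→5.5]: (367.6+143.7)/2 × 4 = 1022.6
  [5.5→9.5]: (143.7+46.0)/2 × 4 = 379.4
  [9.5→11.5]: (46.0+26.0)/2 × 2 = 72.0
  [11.5→11.75]: (26.0+24.2)/2 × 0.25 = 6.275
  [11.75→12.25]: (24.2+21.0)/2 × 0.5 = 11.3
  Sum = 1767.275 µg/L·hr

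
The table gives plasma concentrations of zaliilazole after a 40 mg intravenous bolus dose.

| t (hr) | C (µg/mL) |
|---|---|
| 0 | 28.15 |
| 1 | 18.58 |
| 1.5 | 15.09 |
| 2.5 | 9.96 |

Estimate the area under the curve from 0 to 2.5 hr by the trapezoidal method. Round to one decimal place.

AUC = 44.3 µg/mL·hr

Trapezoidal AUC_0→2.5:
  [0→1]: (28.15+18.58)/2 × 1 = 23.365
  [1→1.5]: (18.58+15.09)/2 × 0.5 = 8.4175
  [1.5→2.5]: (15.09+9.96)/2 × 1 = 12.525
  Sum = 44.3075 µg/mL·hr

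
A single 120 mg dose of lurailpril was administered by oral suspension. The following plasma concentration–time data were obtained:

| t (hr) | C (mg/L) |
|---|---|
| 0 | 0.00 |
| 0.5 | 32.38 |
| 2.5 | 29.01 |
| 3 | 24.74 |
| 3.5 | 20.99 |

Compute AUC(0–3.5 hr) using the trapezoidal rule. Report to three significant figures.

AUC = 94.4 mg/L·hr

Trapezoidal AUC_0→3.5:
  [0→0.5]: (0.00+32.38)/2 × 0.5 = 8.095
  [0.5→2.5]: (32.38+29.01)/2 × 2 = 61.39
  [2.5→3]: (29.01+24.74)/2 × 0.5 = 13.4375
  [3→3.5]: (24.74+20.99)/2 × 0.5 = 11.4325
  Sum = 94.355 mg/L·hr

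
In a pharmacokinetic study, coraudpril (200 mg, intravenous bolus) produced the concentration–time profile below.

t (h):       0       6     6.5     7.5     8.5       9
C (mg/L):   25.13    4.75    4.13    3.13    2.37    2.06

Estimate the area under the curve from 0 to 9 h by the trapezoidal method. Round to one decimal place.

AUC = 99.3 mg/L·h

Trapezoidal AUC_0→9:
  [0→6]: (25.13+4.75)/2 × 6 = 89.64
  [6→6.5]: (4.75+4.13)/2 × 0.5 = 2.22
  [6.5→7.5]: (4.13+3.13)/2 × 1 = 3.63
  [7.5→8.5]: (3.13+2.37)/2 × 1 = 2.75
  [8.5→9]: (2.37+2.06)/2 × 0.5 = 1.1075
  Sum = 99.3475 mg/L·h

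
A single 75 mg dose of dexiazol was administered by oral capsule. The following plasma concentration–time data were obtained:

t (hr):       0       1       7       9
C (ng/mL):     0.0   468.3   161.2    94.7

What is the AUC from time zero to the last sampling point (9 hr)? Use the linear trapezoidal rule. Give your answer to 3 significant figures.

AUC = 2380 ng/mL·hr

Trapezoidal AUC_0→9:
  [0→1]: (0.0+468.3)/2 × 1 = 234.15
  [1→7]: (468.3+161.2)/2 × 6 = 1888.5
  [7→9]: (161.2+94.7)/2 × 2 = 255.9
  Sum = 2378.55 ng/mL·hr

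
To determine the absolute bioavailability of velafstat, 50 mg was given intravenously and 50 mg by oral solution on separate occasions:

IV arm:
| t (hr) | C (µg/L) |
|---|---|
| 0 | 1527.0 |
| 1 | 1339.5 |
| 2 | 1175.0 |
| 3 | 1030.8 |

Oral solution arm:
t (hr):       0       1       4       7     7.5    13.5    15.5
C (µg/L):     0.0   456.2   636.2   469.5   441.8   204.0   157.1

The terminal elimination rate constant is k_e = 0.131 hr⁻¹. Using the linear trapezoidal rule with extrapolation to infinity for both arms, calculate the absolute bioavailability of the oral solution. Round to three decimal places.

F = 0.622

Trapezoidal AUC_0→3 (IV):
  [0→1]: (1527.0+1339.5)/2 × 1 = 1433.25
  [1→2]: (1339.5+1175.0)/2 × 1 = 1257.25
  [2→3]: (1175.0+1030.8)/2 × 1 = 1102.9
  Sum = 3793.4 µg/L·hr
IV tail: 1030.8/0.131 = 7868.702; AUC_iv,0→∞ = 3793.4 + 7868.702 = 11662.102 µg/L·hr
Trapezoidal AUC_0→15.5 (oral solution):
  [0→1]: (0.0+456.2)/2 × 1 = 228.1
  [1→4]: (456.2+636.2)/2 × 3 = 1638.6
  [4→7]: (636.2+469.5)/2 × 3 = 1658.55
  [7→7.5]: (469.5+441.8)/2 × 0.5 = 227.825
  [7.5→13.5]: (441.8+204.0)/2 × 6 = 1937.4
  [13.5→15.5]: (204.0+157.1)/2 × 2 = 361.1
  Sum = 6051.575 µg/L·hr
oral solution tail: 157.1/0.131 = 1199.237; AUC_ev,0→∞ = 6051.575 + 1199.237 = 7250.812 µg/L·hr
F = (AUC_ev/D_ev)/(AUC_iv/D_iv) = (7250.812/50)/(11662.102/50) = 145.01624/233.24204 = 0.6217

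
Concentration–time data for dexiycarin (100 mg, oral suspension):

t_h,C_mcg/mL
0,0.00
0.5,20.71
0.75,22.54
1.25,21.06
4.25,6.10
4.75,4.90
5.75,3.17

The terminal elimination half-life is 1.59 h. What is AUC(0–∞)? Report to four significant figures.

AUC = 76.28 mcg/mL·h

Trapezoidal AUC_0→5.75:
  [0→0.5]: (0.00+20.71)/2 × 0.5 = 5.1775
  [0.5→0.75]: (20.71+22.54)/2 × 0.25 = 5.40625
  [0.75→1.25]: (22.54+21.06)/2 × 0.5 = 10.9
  [1.25→4.25]: (21.06+6.10)/2 × 3 = 40.74
  [4.25→4.75]: (6.10+4.90)/2 × 0.5 = 2.75
  [4.75→5.75]: (4.90+3.17)/2 × 1 = 4.035
  Sum = 69.00875 mcg/mL·h
k_e = ln2 / t½ = 0.693147 / 1.59 = 0.4359 h^-1
Extrapolated tail: C_last / k_e = 3.17 / 0.4359 = 7.272
AUC_0→∞ = 69.00875 + 7.272 = 76.28075 mcg/mL·h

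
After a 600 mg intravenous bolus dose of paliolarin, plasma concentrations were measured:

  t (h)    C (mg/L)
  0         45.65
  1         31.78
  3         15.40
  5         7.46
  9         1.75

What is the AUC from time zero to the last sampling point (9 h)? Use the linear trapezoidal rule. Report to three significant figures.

AUC = 127 mg/L·h

Trapezoidal AUC_0→9:
  [0→1]: (45.65+31.78)/2 × 1 = 38.715
  [1→3]: (31.78+15.40)/2 × 2 = 47.18
  [3→5]: (15.40+7.46)/2 × 2 = 22.86
  [5→9]: (7.46+1.75)/2 × 4 = 18.42
  Sum = 127.175 mg/L·h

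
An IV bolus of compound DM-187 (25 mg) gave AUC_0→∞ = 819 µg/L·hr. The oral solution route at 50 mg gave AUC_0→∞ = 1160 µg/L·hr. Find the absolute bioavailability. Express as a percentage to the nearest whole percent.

F = (AUC_ev / D_ev) / (AUC_iv / D_iv)
  = (1160/50) / (819/25)
  = 23.2 / 32.76 = 0.7082
  = 70.82%

F = 71%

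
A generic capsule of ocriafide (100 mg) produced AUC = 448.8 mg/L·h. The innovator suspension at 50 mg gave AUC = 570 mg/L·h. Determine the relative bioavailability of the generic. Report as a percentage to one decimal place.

F_rel = 39.4%

F_rel = (AUC_test/D_test) / (AUC_ref/D_ref)
      = (448.8/100) / (570/50)
      = 4.488 / 11.4 = 0.3937 = 39.37%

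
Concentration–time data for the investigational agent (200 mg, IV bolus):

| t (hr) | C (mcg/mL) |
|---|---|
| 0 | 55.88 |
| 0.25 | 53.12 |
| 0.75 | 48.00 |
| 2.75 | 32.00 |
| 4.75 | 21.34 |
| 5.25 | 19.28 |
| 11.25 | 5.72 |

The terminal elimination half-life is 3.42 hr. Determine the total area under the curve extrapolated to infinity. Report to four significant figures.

Trapezoidal AUC_0→11.25:
  [0→0.25]: (55.88+53.12)/2 × 0.25 = 13.625
  [0.25→0.75]: (53.12+48.00)/2 × 0.5 = 25.28
  [0.75→2.75]: (48.00+32.00)/2 × 2 = 80.0
  [2.75→4.75]: (32.00+21.34)/2 × 2 = 53.34
  [4.75→5.25]: (21.34+19.28)/2 × 0.5 = 10.155
  [5.25→11.25]: (19.28+5.72)/2 × 6 = 75.0
  Sum = 257.4 mcg/mL·hr
k_e = ln2 / t½ = 0.693147 / 3.42 = 0.2027 hr^-1
Extrapolated tail: C_last / k_e = 5.72 / 0.2027 = 28.219
AUC_0→∞ = 257.4 + 28.219 = 285.619 mcg/mL·hr

AUC = 285.6 mcg/mL·hr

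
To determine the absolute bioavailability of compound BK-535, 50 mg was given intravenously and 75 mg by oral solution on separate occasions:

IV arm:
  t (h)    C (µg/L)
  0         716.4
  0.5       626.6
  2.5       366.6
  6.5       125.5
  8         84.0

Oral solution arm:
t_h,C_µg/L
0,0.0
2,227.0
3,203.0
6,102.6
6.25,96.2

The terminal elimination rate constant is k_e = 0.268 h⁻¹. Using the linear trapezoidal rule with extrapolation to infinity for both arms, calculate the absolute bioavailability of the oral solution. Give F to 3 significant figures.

Trapezoidal AUC_0→8 (IV):
  [0→0.5]: (716.4+626.6)/2 × 0.5 = 335.75
  [0.5→2.5]: (626.6+366.6)/2 × 2 = 993.2
  [2.5→6.5]: (366.6+125.5)/2 × 4 = 984.2
  [6.5→8]: (125.5+84.0)/2 × 1.5 = 157.125
  Sum = 2470.275 µg/L·h
IV tail: 84.0/0.268 = 313.433; AUC_iv,0→∞ = 2470.275 + 313.433 = 2783.708 µg/L·h
Trapezoidal AUC_0→6.25 (oral solution):
  [0→2]: (0.0+227.0)/2 × 2 = 227.0
  [2→3]: (227.0+203.0)/2 × 1 = 215.0
  [3→6]: (203.0+102.6)/2 × 3 = 458.4
  [6→6.25]: (102.6+96.2)/2 × 0.25 = 24.85
  Sum = 925.25 µg/L·h
oral solution tail: 96.2/0.268 = 358.955; AUC_ev,0→∞ = 925.25 + 358.955 = 1284.205 µg/L·h
F = (AUC_ev/D_ev)/(AUC_iv/D_iv) = (1284.205/75)/(2783.708/50) = 17.1227/55.67416 = 0.3076

F = 0.308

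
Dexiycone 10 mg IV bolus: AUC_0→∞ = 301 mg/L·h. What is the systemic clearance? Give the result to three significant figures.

CL = 0.0332 L/h

CL = Dose_iv / AUC_0→∞
   = 10 / 301 = 0.0332226 L/h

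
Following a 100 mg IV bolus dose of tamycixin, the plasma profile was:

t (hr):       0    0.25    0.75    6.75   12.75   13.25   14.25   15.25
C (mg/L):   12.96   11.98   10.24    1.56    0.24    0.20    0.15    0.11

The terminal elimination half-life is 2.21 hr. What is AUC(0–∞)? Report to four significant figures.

Trapezoidal AUC_0→15.25:
  [0→0.25]: (12.96+11.98)/2 × 0.25 = 3.1175
  [0.25→0.75]: (11.98+10.24)/2 × 0.5 = 5.555
  [0.75→6.75]: (10.24+1.56)/2 × 6 = 35.4
  [6.75→12.75]: (1.56+0.24)/2 × 6 = 5.4
  [12.75→13.25]: (0.24+0.20)/2 × 0.5 = 0.11
  [13.25→14.25]: (0.20+0.15)/2 × 1 = 0.175
  [14.25→15.25]: (0.15+0.11)/2 × 1 = 0.13
  Sum = 49.8875 mg/L·hr
k_e = ln2 / t½ = 0.693147 / 2.21 = 0.3136 hr^-1
Extrapolated tail: C_last / k_e = 0.11 / 0.3136 = 0.351
AUC_0→∞ = 49.8875 + 0.351 = 50.2385 mg/L·hr

AUC = 50.24 mg/L·hr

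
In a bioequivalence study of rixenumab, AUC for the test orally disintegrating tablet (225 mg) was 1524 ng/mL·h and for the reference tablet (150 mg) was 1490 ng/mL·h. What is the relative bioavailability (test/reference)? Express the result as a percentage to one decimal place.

F_rel = 68.2%

F_rel = (AUC_test/D_test) / (AUC_ref/D_ref)
      = (1524/225) / (1490/150)
      = 6.77333 / 9.93333 = 0.6819 = 68.19%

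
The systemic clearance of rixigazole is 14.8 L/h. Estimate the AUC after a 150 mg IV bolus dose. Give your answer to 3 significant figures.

AUC = 10.1 mg/L·h

AUC_0→∞ = Dose_iv / CL
        = 150 / 14.8 = 10.1351 mg/L·h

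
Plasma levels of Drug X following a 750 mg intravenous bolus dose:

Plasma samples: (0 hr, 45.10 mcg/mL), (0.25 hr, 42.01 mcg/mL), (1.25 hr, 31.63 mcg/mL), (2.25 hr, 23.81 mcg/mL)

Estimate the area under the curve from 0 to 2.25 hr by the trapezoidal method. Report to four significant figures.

Trapezoidal AUC_0→2.25:
  [0→0.25]: (45.10+42.01)/2 × 0.25 = 10.88875
  [0.25→1.25]: (42.01+31.63)/2 × 1 = 36.82
  [1.25→2.25]: (31.63+23.81)/2 × 1 = 27.72
  Sum = 75.42875 mcg/mL·hr

AUC = 75.43 mcg/mL·hr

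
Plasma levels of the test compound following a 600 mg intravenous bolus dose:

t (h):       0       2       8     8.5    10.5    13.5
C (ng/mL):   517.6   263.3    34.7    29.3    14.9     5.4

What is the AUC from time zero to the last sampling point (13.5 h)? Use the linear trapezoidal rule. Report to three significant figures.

Trapezoidal AUC_0→13.5:
  [0→2]: (517.6+263.3)/2 × 2 = 780.9
  [2→8]: (263.3+34.7)/2 × 6 = 894.0
  [8→8.5]: (34.7+29.3)/2 × 0.5 = 16.0
  [8.5→10.5]: (29.3+14.9)/2 × 2 = 44.2
  [10.5→13.5]: (14.9+5.4)/2 × 3 = 30.45
  Sum = 1765.55 ng/mL·h

AUC = 1770 ng/mL·h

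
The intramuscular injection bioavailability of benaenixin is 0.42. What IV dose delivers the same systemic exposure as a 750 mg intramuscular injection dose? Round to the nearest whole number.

Systemic exposure from an extravascular dose = F × D_ev, so the equivalent IV dose is F × D_ev.
D_iv = F × D_ev = 0.42 × 750 = 315 mg

D_iv = 315 mg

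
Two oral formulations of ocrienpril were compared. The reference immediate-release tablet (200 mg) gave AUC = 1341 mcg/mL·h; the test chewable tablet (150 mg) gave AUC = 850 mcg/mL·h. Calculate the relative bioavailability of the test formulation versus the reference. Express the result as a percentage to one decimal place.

F_rel = (AUC_test/D_test) / (AUC_ref/D_ref)
      = (850/150) / (1341/200)
      = 5.66667 / 6.705 = 0.8451 = 84.51%

F_rel = 84.5%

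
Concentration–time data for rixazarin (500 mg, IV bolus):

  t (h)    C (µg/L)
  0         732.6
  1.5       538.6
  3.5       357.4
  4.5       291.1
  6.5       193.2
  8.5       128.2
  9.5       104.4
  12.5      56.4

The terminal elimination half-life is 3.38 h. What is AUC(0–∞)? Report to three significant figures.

Trapezoidal AUC_0→12.5:
  [0→1.5]: (732.6+538.6)/2 × 1.5 = 953.4
  [1.5→3.5]: (538.6+357.4)/2 × 2 = 896.0
  [3.5→4.5]: (357.4+291.1)/2 × 1 = 324.25
  [4.5→6.5]: (291.1+193.2)/2 × 2 = 484.3
  [6.5→8.5]: (193.2+128.2)/2 × 2 = 321.4
  [8.5→9.5]: (128.2+104.4)/2 × 1 = 116.3
  [9.5→12.5]: (104.4+56.4)/2 × 3 = 241.2
  Sum = 3336.85 µg/L·h
k_e = ln2 / t½ = 0.693147 / 3.38 = 0.2051 h^-1
Extrapolated tail: C_last / k_e = 56.4 / 0.2051 = 274.988
AUC_0→∞ = 3336.85 + 274.988 = 3611.838 µg/L·h

AUC = 3610 µg/L·h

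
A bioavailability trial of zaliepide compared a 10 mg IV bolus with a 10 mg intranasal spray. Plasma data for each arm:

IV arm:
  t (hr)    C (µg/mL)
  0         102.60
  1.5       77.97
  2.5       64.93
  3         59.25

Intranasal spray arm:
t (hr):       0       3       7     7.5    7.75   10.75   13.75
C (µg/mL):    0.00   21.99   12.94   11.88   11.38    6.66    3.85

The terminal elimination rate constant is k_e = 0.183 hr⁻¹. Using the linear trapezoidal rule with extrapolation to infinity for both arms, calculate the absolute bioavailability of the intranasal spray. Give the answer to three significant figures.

F = 0.313

Trapezoidal AUC_0→3 (IV):
  [0→1.5]: (102.60+77.97)/2 × 1.5 = 135.4275
  [1.5→2.5]: (77.97+64.93)/2 × 1 = 71.45
  [2.5→3]: (64.93+59.25)/2 × 0.5 = 31.045
  Sum = 237.9225 µg/mL·hr
IV tail: 59.25/0.183 = 323.770; AUC_iv,0→∞ = 237.9225 + 323.770 = 561.6925 µg/mL·hr
Trapezoidal AUC_0→13.75 (intranasal spray):
  [0→3]: (0.00+21.99)/2 × 3 = 32.985
  [3→7]: (21.99+12.94)/2 × 4 = 69.86
  [7→7.5]: (12.94+11.88)/2 × 0.5 = 6.205
  [7.5→7.75]: (11.88+11.38)/2 × 0.25 = 2.9075
  [7.75→10.75]: (11.38+6.66)/2 × 3 = 27.06
  [10.75→13.75]: (6.66+3.85)/2 × 3 = 15.765
  Sum = 154.7825 µg/mL·hr
intranasal spray tail: 3.85/0.183 = 21.038; AUC_ev,0→∞ = 154.7825 + 21.038 = 175.8205 µg/mL·hr
F = (AUC_ev/D_ev)/(AUC_iv/D_iv) = (175.8205/10)/(561.6925/10) = 17.58205/56.16925 = 0.3130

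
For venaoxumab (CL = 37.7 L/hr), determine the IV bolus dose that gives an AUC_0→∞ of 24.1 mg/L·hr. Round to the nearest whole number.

Dose = 909 mg

Dose_iv = CL × AUC_0→∞
     = 37.7 × 24.1 = 908.57 mg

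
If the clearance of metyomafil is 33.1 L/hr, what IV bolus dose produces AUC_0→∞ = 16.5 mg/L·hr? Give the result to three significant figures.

Dose = 546 mg

Dose_iv = CL × AUC_0→∞
     = 33.1 × 16.5 = 546.15 mg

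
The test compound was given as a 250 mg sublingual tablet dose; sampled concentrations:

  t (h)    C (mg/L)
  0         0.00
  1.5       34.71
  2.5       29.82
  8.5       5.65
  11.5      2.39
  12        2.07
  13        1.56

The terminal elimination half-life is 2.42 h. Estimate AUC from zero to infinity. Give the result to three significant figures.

AUC = 185 mg/L·h

Trapezoidal AUC_0→13:
  [0→1.5]: (0.00+34.71)/2 × 1.5 = 26.0325
  [1.5→2.5]: (34.71+29.82)/2 × 1 = 32.265
  [2.5→8.5]: (29.82+5.65)/2 × 6 = 106.41
  [8.5→11.5]: (5.65+2.39)/2 × 3 = 12.06
  [11.5→12]: (2.39+2.07)/2 × 0.5 = 1.115
  [12→13]: (2.07+1.56)/2 × 1 = 1.815
  Sum = 179.6975 mg/L·h
k_e = ln2 / t½ = 0.693147 / 2.42 = 0.2864 h^-1
Extrapolated tail: C_last / k_e = 1.56 / 0.2864 = 5.447
AUC_0→∞ = 179.6975 + 5.447 = 185.1445 mg/L·h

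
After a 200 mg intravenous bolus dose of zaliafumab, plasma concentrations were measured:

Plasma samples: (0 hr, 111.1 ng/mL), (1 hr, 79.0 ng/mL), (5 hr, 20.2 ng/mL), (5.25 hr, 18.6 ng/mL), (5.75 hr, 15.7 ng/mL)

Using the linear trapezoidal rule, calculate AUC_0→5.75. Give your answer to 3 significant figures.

Trapezoidal AUC_0→5.75:
  [0→1]: (111.1+79.0)/2 × 1 = 95.05
  [1→5]: (79.0+20.2)/2 × 4 = 198.4
  [5→5.25]: (20.2+18.6)/2 × 0.25 = 4.85
  [5.25→5.75]: (18.6+15.7)/2 × 0.5 = 8.575
  Sum = 306.875 ng/mL·hr

AUC = 307 ng/mL·hr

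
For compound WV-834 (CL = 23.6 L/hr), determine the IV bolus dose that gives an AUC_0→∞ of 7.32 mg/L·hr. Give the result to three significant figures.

Dose = 173 mg

Dose_iv = CL × AUC_0→∞
     = 23.6 × 7.32 = 172.752 mg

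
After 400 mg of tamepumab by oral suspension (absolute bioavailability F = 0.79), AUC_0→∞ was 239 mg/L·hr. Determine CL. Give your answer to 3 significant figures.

CL = F × Dose / AUC_0→∞
   = 0.79 × 400 / 239 = 1.32218 L/hr

CL = 1.32 L/hr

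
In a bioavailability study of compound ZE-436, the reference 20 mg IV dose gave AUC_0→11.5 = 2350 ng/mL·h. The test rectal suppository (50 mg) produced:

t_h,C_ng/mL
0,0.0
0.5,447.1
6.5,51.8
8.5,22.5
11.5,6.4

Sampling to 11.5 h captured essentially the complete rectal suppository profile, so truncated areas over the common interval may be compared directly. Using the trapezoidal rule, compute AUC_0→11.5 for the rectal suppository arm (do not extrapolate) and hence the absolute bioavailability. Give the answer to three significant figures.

Trapezoidal AUC_0→11.5 (rectal suppository):
  [0→0.5]: (0.0+447.1)/2 × 0.5 = 111.775
  [0.5→6.5]: (447.1+51.8)/2 × 6 = 1496.7
  [6.5→8.5]: (51.8+22.5)/2 × 2 = 74.3
  [8.5→11.5]: (22.5+6.4)/2 × 3 = 43.35
  Sum = 1726.125 ng/mL·h
F = (AUC_ev/D_ev)/(AUC_iv/D_iv) = (1726.125/50)/(2350/20) = 34.5225/117.5 = 0.2938

F = 0.294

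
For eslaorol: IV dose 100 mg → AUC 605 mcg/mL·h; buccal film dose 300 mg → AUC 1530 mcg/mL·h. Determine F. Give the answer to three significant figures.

F = 0.843

F = (AUC_ev / D_ev) / (AUC_iv / D_iv)
  = (1530/300) / (605/100)
  = 5.1 / 6.05 = 0.8430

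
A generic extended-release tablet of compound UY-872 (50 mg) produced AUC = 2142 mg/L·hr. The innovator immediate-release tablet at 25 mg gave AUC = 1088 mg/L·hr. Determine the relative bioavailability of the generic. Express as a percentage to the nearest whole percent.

F_rel = (AUC_test/D_test) / (AUC_ref/D_ref)
      = (2142/50) / (1088/25)
      = 42.84 / 43.52 = 0.9844 = 98.44%

F_rel = 98%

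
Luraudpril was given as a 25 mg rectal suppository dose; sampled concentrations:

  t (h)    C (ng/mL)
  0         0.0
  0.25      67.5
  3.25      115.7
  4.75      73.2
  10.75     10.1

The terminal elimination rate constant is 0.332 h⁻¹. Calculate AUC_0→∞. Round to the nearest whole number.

Trapezoidal AUC_0→10.75:
  [0→0.25]: (0.0+67.5)/2 × 0.25 = 8.4375
  [0.25→3.25]: (67.5+115.7)/2 × 3 = 274.8
  [3.25→4.75]: (115.7+73.2)/2 × 1.5 = 141.675
  [4.75→10.75]: (73.2+10.1)/2 × 6 = 249.9
  Sum = 674.8125 ng/mL·h
Extrapolated tail: C_last / k_e = 10.1 / 0.332 = 30.422
AUC_0→∞ = 674.8125 + 30.422 = 705.2345 ng/mL·h

AUC = 705 ng/mL·h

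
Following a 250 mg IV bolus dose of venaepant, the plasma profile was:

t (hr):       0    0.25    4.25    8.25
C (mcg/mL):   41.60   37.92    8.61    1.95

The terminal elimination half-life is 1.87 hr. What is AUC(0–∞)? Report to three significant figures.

Trapezoidal AUC_0→8.25:
  [0→0.25]: (41.60+37.92)/2 × 0.25 = 9.94
  [0.25→4.25]: (37.92+8.61)/2 × 4 = 93.06
  [4.25→8.25]: (8.61+1.95)/2 × 4 = 21.12
  Sum = 124.12 mcg/mL·hr
k_e = ln2 / t½ = 0.693147 / 1.87 = 0.3707 hr^-1
Extrapolated tail: C_last / k_e = 1.95 / 0.3707 = 5.260
AUC_0→∞ = 124.12 + 5.260 = 129.38 mcg/mL·hr

AUC = 129 mcg/mL·hr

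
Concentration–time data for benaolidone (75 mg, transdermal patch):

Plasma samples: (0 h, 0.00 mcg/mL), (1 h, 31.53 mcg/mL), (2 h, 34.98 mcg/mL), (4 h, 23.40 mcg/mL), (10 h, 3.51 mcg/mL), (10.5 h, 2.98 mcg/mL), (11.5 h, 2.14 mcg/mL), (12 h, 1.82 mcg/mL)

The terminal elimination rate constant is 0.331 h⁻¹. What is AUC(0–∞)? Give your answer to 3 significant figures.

Trapezoidal AUC_0→12:
  [0→1]: (0.00+31.53)/2 × 1 = 15.765
  [1→2]: (31.53+34.98)/2 × 1 = 33.255
  [2→4]: (34.98+23.40)/2 × 2 = 58.38
  [4→10]: (23.40+3.51)/2 × 6 = 80.73
  [10→10.5]: (3.51+2.98)/2 × 0.5 = 1.6225
  [10.5→11.5]: (2.98+2.14)/2 × 1 = 2.56
  [11.5→12]: (2.14+1.82)/2 × 0.5 = 0.99
  Sum = 193.3025 mcg/mL·h
Extrapolated tail: C_last / k_e = 1.82 / 0.331 = 5.498
AUC_0→∞ = 193.3025 + 5.498 = 198.8005 mcg/mL·h

AUC = 199 mcg/mL·h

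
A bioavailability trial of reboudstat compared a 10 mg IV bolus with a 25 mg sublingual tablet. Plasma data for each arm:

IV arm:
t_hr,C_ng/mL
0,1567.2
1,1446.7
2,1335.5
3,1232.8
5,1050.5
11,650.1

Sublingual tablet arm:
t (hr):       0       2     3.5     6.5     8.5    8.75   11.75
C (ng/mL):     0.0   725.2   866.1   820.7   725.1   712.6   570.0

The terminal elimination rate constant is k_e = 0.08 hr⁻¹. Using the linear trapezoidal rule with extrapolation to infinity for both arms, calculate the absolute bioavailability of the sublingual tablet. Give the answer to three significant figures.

Trapezoidal AUC_0→11 (IV):
  [0→1]: (1567.2+1446.7)/2 × 1 = 1506.95
  [1→2]: (1446.7+1335.5)/2 × 1 = 1391.1
  [2→3]: (1335.5+1232.8)/2 × 1 = 1284.15
  [3→5]: (1232.8+1050.5)/2 × 2 = 2283.3
  [5→11]: (1050.5+650.1)/2 × 6 = 5101.8
  Sum = 11567.3 ng/mL·hr
IV tail: 650.1/0.08 = 8126.250; AUC_iv,0→∞ = 11567.3 + 8126.250 = 19693.55 ng/mL·hr
Trapezoidal AUC_0→11.75 (sublingual tablet):
  [0→2]: (0.0+725.2)/2 × 2 = 725.2
  [2→3.5]: (725.2+866.1)/2 × 1.5 = 1193.475
  [3.5→6.5]: (866.1+820.7)/2 × 3 = 2530.2
  [6.5→8.5]: (820.7+725.1)/2 × 2 = 1545.8
  [8.5→8.75]: (725.1+712.6)/2 × 0.25 = 179.7125
  [8.75→11.75]: (712.6+570.0)/2 × 3 = 1923.9
  Sum = 8098.2875 ng/mL·hr
sublingual tablet tail: 570.0/0.08 = 7125.000; AUC_ev,0→∞ = 8098.2875 + 7125.000 = 15223.2875 ng/mL·hr
F = (AUC_ev/D_ev)/(AUC_iv/D_iv) = (15223.2875/25)/(19693.55/10) = 608.9315/1969.355 = 0.3092

F = 0.309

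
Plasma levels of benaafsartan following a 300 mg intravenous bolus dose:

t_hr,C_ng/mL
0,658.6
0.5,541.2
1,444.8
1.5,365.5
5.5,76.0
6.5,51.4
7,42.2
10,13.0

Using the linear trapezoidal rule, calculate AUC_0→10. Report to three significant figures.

AUC = 1800 ng/mL·hr

Trapezoidal AUC_0→10:
  [0→0.5]: (658.6+541.2)/2 × 0.5 = 299.95
  [0.5→1]: (541.2+444.8)/2 × 0.5 = 246.5
  [1→1.5]: (444.8+365.5)/2 × 0.5 = 202.575
  [1.5→5.5]: (365.5+76.0)/2 × 4 = 883.0
  [5.5→6.5]: (76.0+51.4)/2 × 1 = 63.7
  [6.5→7]: (51.4+42.2)/2 × 0.5 = 23.4
  [7→10]: (42.2+13.0)/2 × 3 = 82.8
  Sum = 1801.925 ng/mL·hr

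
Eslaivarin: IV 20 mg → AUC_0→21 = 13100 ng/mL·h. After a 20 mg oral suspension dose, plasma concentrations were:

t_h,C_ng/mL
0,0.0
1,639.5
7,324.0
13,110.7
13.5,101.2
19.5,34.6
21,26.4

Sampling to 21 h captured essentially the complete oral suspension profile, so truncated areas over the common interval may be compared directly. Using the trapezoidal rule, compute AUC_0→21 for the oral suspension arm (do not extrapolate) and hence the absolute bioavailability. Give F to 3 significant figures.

F = 0.383

Trapezoidal AUC_0→21 (oral suspension):
  [0→1]: (0.0+639.5)/2 × 1 = 319.75
  [1→7]: (639.5+324.0)/2 × 6 = 2890.5
  [7→13]: (324.0+110.7)/2 × 6 = 1304.1
  [13→13.5]: (110.7+101.2)/2 × 0.5 = 52.975
  [13.5→19.5]: (101.2+34.6)/2 × 6 = 407.4
  [19.5→21]: (34.6+26.4)/2 × 1.5 = 45.75
  Sum = 5020.475 ng/mL·h
F = (AUC_ev/D_ev)/(AUC_iv/D_iv) = (5020.475/20)/(13100/20) = 251.02375/655 = 0.3832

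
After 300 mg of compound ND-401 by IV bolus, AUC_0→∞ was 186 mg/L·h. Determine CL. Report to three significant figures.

CL = 1.61 L/h

CL = Dose_iv / AUC_0→∞
   = 300 / 186 = 1.6129 L/h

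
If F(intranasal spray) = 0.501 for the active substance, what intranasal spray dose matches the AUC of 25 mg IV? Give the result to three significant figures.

D_intranasal = 49.9 mg

For equal systemic exposure: F × D_ev = D_iv
D_ev = D_iv / F = 25 / 0.501 = 49.9002 mg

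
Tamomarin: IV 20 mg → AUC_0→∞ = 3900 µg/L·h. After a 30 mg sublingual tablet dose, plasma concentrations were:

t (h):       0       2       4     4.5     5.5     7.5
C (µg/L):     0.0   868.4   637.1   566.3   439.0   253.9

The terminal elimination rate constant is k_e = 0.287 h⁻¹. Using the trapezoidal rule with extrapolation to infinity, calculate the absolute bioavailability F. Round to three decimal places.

F = 0.813

Trapezoidal AUC_0→7.5 (sublingual tablet):
  [0→2]: (0.0+868.4)/2 × 2 = 868.4
  [2→4]: (868.4+637.1)/2 × 2 = 1505.5
  [4→4.5]: (637.1+566.3)/2 × 0.5 = 300.85
  [4.5→5.5]: (566.3+439.0)/2 × 1 = 502.65
  [5.5→7.5]: (439.0+253.9)/2 × 2 = 692.9
  Sum = 3870.3 µg/L·h
Tail: C_last/k_e = 253.9/0.287 = 884.669
AUC_0→∞ (sublingual tablet) = 3870.3 + 884.669 = 4754.969 µg/L·h
F = (AUC_ev/D_ev)/(AUC_iv/D_iv) = (4754.969/30)/(3900/20) = 158.499/195 = 0.8128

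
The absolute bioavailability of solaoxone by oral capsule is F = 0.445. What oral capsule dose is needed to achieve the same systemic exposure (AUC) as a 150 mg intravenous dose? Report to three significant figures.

D_oral = 337 mg

For equal systemic exposure: F × D_ev = D_iv
D_ev = D_iv / F = 150 / 0.445 = 337.079 mg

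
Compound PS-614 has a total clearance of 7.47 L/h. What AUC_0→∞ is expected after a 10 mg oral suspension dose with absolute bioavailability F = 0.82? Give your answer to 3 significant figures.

AUC = 1.10 mg/L·h

AUC_0→∞ = F × Dose / CL
        = 0.82 × 10 / 7.47 = 1.09772 mg/L·h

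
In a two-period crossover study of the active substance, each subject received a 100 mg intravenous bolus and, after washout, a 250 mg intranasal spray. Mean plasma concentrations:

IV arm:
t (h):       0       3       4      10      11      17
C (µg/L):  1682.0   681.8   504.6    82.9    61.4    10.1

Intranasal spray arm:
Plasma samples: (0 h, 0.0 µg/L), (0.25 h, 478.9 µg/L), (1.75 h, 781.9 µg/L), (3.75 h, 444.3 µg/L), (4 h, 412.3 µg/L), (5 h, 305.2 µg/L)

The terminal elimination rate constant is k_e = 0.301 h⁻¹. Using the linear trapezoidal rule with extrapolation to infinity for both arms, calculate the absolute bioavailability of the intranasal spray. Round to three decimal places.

F = 0.239

Trapezoidal AUC_0→17 (IV):
  [0→3]: (1682.0+681.8)/2 × 3 = 3545.7
  [3→4]: (681.8+504.6)/2 × 1 = 593.2
  [4→10]: (504.6+82.9)/2 × 6 = 1762.5
  [10→11]: (82.9+61.4)/2 × 1 = 72.15
  [11→17]: (61.4+10.1)/2 × 6 = 214.5
  Sum = 6188.05 µg/L·h
IV tail: 10.1/0.301 = 33.555; AUC_iv,0→∞ = 6188.05 + 33.555 = 6221.605 µg/L·h
Trapezoidal AUC_0→5 (intranasal spray):
  [0→0.25]: (0.0+478.9)/2 × 0.25 = 59.8625
  [0.25→1.75]: (478.9+781.9)/2 × 1.5 = 945.6
  [1.75→3.75]: (781.9+444.3)/2 × 2 = 1226.2
  [3.75→4]: (444.3+412.3)/2 × 0.25 = 107.075
  [4→5]: (412.3+305.2)/2 × 1 = 358.75
  Sum = 2697.4875 µg/L·h
intranasal spray tail: 305.2/0.301 = 1013.953; AUC_ev,0→∞ = 2697.4875 + 1013.953 = 3711.4405 µg/L·h
F = (AUC_ev/D_ev)/(AUC_iv/D_iv) = (3711.4405/250)/(6221.605/100) = 14.845762/62.21605 = 0.2386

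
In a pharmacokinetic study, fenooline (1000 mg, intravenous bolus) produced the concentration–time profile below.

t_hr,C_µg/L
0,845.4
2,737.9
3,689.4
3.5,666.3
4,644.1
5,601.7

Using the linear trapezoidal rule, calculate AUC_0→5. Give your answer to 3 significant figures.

Trapezoidal AUC_0→5:
  [0→2]: (845.4+737.9)/2 × 2 = 1583.3
  [2→3]: (737.9+689.4)/2 × 1 = 713.65
  [3→3.5]: (689.4+666.3)/2 × 0.5 = 338.925
  [3.5→4]: (666.3+644.1)/2 × 0.5 = 327.6
  [4→5]: (644.1+601.7)/2 × 1 = 622.9
  Sum = 3586.375 µg/L·hr

AUC = 3590 µg/L·hr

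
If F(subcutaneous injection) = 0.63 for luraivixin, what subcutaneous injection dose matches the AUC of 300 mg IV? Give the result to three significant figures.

D_subcutaneous = 476 mg

For equal systemic exposure: F × D_ev = D_iv
D_ev = D_iv / F = 300 / 0.63 = 476.19 mg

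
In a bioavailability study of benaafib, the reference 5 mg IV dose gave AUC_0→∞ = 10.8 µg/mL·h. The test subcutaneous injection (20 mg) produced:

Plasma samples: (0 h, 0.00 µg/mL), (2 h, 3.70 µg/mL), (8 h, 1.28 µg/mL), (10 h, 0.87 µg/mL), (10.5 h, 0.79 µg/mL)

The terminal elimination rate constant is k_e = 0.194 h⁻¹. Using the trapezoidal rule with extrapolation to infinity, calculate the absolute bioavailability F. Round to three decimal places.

F = 0.585

Trapezoidal AUC_0→10.5 (subcutaneous injection):
  [0→2]: (0.00+3.70)/2 × 2 = 3.7
  [2→8]: (3.70+1.28)/2 × 6 = 14.94
  [8→10]: (1.28+0.87)/2 × 2 = 2.15
  [10→10.5]: (0.87+0.79)/2 × 0.5 = 0.415
  Sum = 21.205 µg/mL·h
Tail: C_last/k_e = 0.79/0.194 = 4.072
AUC_0→∞ (subcutaneous injection) = 21.205 + 4.072 = 25.277 µg/mL·h
F = (AUC_ev/D_ev)/(AUC_iv/D_iv) = (25.277/20)/(10.8/5) = 1.26385/2.16 = 0.5851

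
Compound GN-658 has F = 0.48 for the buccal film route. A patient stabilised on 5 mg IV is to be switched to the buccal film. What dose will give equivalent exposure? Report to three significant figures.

D_buccal = 10.4 mg

For equal systemic exposure: F × D_ev = D_iv
D_ev = D_iv / F = 5 / 0.48 = 10.4167 mg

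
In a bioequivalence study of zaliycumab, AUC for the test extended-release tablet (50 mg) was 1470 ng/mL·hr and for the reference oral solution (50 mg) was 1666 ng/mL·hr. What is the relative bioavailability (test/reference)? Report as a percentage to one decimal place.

F_rel = (AUC_test/D_test) / (AUC_ref/D_ref)
      = (1470/50) / (1666/50)
      = 29.4 / 33.32 = 0.8824 = 88.24%

F_rel = 88.2%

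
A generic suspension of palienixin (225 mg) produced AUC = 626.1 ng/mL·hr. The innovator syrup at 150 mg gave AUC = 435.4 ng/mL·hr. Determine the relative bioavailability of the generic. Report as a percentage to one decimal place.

F_rel = (AUC_test/D_test) / (AUC_ref/D_ref)
      = (626.1/225) / (435.4/150)
      = 2.78267 / 2.90267 = 0.9587 = 95.87%

F_rel = 95.9%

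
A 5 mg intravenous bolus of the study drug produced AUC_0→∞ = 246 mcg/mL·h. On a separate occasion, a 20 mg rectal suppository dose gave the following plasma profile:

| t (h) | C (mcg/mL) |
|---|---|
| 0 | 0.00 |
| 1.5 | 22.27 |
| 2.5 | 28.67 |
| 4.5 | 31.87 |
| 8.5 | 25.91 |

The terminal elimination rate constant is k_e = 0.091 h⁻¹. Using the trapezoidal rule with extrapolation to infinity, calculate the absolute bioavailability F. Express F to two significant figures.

F = 0.51

Trapezoidal AUC_0→8.5 (rectal suppository):
  [0→1.5]: (0.00+22.27)/2 × 1.5 = 16.7025
  [1.5→2.5]: (22.27+28.67)/2 × 1 = 25.47
  [2.5→4.5]: (28.67+31.87)/2 × 2 = 60.54
  [4.5→8.5]: (31.87+25.91)/2 × 4 = 115.56
  Sum = 218.2725 mcg/mL·h
Tail: C_last/k_e = 25.91/0.091 = 284.725
AUC_0→∞ (rectal suppository) = 218.2725 + 284.725 = 502.9975 mcg/mL·h
F = (AUC_ev/D_ev)/(AUC_iv/D_iv) = (502.9975/20)/(246/5) = 25.149875/49.2 = 0.5112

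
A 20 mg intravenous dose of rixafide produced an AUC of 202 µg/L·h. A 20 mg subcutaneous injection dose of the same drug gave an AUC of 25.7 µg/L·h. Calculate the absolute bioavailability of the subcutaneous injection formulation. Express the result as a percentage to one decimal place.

F = (AUC_ev / D_ev) / (AUC_iv / D_iv)
  = (25.7/20) / (202/20)
  = 1.285 / 10.1 = 0.1272
  = 12.72%

F = 12.7%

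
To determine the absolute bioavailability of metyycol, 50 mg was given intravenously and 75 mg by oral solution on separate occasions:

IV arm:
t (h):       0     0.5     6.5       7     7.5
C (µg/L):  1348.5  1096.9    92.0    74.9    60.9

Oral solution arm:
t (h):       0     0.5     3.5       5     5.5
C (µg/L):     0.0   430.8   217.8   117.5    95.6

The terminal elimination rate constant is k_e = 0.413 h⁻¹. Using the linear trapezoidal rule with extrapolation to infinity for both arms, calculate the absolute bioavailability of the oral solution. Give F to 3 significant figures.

Trapezoidal AUC_0→7.5 (IV):
  [0→0.5]: (1348.5+1096.9)/2 × 0.5 = 611.35
  [0.5→6.5]: (1096.9+92.0)/2 × 6 = 3566.7
  [6.5→7]: (92.0+74.9)/2 × 0.5 = 41.725
  [7→7.5]: (74.9+60.9)/2 × 0.5 = 33.95
  Sum = 4253.725 µg/L·h
IV tail: 60.9/0.413 = 147.458; AUC_iv,0→∞ = 4253.725 + 147.458 = 4401.183 µg/L·h
Trapezoidal AUC_0→5.5 (oral solution):
  [0→0.5]: (0.0+430.8)/2 × 0.5 = 107.7
  [0.5→3.5]: (430.8+217.8)/2 × 3 = 972.9
  [3.5→5]: (217.8+117.5)/2 × 1.5 = 251.475
  [5→5.5]: (117.5+95.6)/2 × 0.5 = 53.275
  Sum = 1385.35 µg/L·h
oral solution tail: 95.6/0.413 = 231.477; AUC_ev,0→∞ = 1385.35 + 231.477 = 1616.827 µg/L·h
F = (AUC_ev/D_ev)/(AUC_iv/D_iv) = (1616.827/75)/(4401.183/50) = 21.5577/88.02366 = 0.2449

F = 0.245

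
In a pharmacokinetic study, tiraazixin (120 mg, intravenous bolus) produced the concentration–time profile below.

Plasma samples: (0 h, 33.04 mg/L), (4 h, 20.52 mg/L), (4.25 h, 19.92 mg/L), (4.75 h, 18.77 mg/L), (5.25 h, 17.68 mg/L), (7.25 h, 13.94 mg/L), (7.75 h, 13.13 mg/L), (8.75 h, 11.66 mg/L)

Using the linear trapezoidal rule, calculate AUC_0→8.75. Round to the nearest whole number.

Trapezoidal AUC_0→8.75:
  [0→4]: (33.04+20.52)/2 × 4 = 107.12
  [4→4.25]: (20.52+19.92)/2 × 0.25 = 5.055
  [4.25→4.75]: (19.92+18.77)/2 × 0.5 = 9.6725
  [4.75→5.25]: (18.77+17.68)/2 × 0.5 = 9.1125
  [5.25→7.25]: (17.68+13.94)/2 × 2 = 31.62
  [7.25→7.75]: (13.94+13.13)/2 × 0.5 = 6.7675
  [7.75→8.75]: (13.13+11.66)/2 × 1 = 12.395
  Sum = 181.7425 mg/L·h

AUC = 182 mg/L·h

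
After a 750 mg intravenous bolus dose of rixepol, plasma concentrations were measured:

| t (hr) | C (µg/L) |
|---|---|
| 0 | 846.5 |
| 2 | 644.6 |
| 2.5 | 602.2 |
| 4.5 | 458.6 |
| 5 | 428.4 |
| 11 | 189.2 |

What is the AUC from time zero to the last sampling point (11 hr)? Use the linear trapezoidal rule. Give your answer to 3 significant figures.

AUC = 4940 µg/L·hr

Trapezoidal AUC_0→11:
  [0→2]: (846.5+644.6)/2 × 2 = 1491.1
  [2→2.5]: (644.6+602.2)/2 × 0.5 = 311.7
  [2.5→4.5]: (602.2+458.6)/2 × 2 = 1060.8
  [4.5→5]: (458.6+428.4)/2 × 0.5 = 221.75
  [5→11]: (428.4+189.2)/2 × 6 = 1852.8
  Sum = 4938.15 µg/L·hr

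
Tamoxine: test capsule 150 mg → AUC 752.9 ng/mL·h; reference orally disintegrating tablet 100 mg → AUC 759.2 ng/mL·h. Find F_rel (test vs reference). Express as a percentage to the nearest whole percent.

F_rel = (AUC_test/D_test) / (AUC_ref/D_ref)
      = (752.9/150) / (759.2/100)
      = 5.01933 / 7.592 = 0.6611 = 66.11%

F_rel = 66%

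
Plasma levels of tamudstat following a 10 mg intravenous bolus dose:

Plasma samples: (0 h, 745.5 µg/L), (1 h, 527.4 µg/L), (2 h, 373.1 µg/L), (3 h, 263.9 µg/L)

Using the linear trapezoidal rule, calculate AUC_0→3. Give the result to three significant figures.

AUC = 1410 µg/L·h

Trapezoidal AUC_0→3:
  [0→1]: (745.5+527.4)/2 × 1 = 636.45
  [1→2]: (527.4+373.1)/2 × 1 = 450.25
  [2→3]: (373.1+263.9)/2 × 1 = 318.5
  Sum = 1405.2 µg/L·h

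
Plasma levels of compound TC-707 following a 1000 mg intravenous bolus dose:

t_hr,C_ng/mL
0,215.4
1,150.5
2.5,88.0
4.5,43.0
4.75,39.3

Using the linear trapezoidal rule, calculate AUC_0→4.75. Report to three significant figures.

Trapezoidal AUC_0→4.75:
  [0→1]: (215.4+150.5)/2 × 1 = 182.95
  [1→2.5]: (150.5+88.0)/2 × 1.5 = 178.875
  [2.5→4.5]: (88.0+43.0)/2 × 2 = 131.0
  [4.5→4.75]: (43.0+39.3)/2 × 0.25 = 10.2875
  Sum = 503.1125 ng/mL·hr

AUC = 503 ng/mL·hr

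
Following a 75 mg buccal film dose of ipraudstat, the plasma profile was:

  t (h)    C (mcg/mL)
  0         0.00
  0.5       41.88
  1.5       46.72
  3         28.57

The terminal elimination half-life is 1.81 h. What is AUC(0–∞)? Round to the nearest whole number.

Trapezoidal AUC_0→3:
  [0→0.5]: (0.00+41.88)/2 × 0.5 = 10.47
  [0.5→1.5]: (41.88+46.72)/2 × 1 = 44.3
  [1.5→3]: (46.72+28.57)/2 × 1.5 = 56.4675
  Sum = 111.2375 mcg/mL·h
k_e = ln2 / t½ = 0.693147 / 1.81 = 0.3830 h^-1
Extrapolated tail: C_last / k_e = 28.57 / 0.383 = 74.595
AUC_0→∞ = 111.2375 + 74.595 = 185.8325 mcg/mL·h

AUC = 186 mcg/mL·h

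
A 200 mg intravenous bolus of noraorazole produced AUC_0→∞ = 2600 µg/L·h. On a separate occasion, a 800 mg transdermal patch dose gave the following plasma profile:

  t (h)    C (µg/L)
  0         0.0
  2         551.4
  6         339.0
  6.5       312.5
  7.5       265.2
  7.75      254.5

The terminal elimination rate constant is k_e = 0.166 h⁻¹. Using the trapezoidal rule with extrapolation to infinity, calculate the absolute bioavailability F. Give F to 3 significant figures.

F = 0.421

Trapezoidal AUC_0→7.75 (transdermal patch):
  [0→2]: (0.0+551.4)/2 × 2 = 551.4
  [2→6]: (551.4+339.0)/2 × 4 = 1780.8
  [6→6.5]: (339.0+312.5)/2 × 0.5 = 162.875
  [6.5→7.5]: (312.5+265.2)/2 × 1 = 288.85
  [7.5→7.75]: (265.2+254.5)/2 × 0.25 = 64.9625
  Sum = 2848.8875 µg/L·h
Tail: C_last/k_e = 254.5/0.166 = 1533.133
AUC_0→∞ (transdermal patch) = 2848.8875 + 1533.133 = 4382.0205 µg/L·h
F = (AUC_ev/D_ev)/(AUC_iv/D_iv) = (4382.0205/800)/(2600/200) = 5.47753/13 = 0.4213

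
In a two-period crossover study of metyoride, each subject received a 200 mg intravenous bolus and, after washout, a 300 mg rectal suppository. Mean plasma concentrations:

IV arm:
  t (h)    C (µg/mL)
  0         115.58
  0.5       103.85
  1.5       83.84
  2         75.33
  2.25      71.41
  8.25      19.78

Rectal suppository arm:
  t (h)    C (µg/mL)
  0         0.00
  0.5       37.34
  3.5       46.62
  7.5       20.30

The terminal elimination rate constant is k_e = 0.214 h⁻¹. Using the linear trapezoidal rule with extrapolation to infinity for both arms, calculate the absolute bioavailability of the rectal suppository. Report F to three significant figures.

Trapezoidal AUC_0→8.25 (IV):
  [0→0.5]: (115.58+103.85)/2 × 0.5 = 54.8575
  [0.5→1.5]: (103.85+83.84)/2 × 1 = 93.845
  [1.5→2]: (83.84+75.33)/2 × 0.5 = 39.7925
  [2→2.25]: (75.33+71.41)/2 × 0.25 = 18.3425
  [2.25→8.25]: (71.41+19.78)/2 × 6 = 273.57
  Sum = 480.4075 µg/mL·h
IV tail: 19.78/0.214 = 92.430; AUC_iv,0→∞ = 480.4075 + 92.430 = 572.8375 µg/mL·h
Trapezoidal AUC_0→7.5 (rectal suppository):
  [0→0.5]: (0.00+37.34)/2 × 0.5 = 9.335
  [0.5→3.5]: (37.34+46.62)/2 × 3 = 125.94
  [3.5→7.5]: (46.62+20.30)/2 × 4 = 133.84
  Sum = 269.115 µg/mL·h
rectal suppository tail: 20.30/0.214 = 94.860; AUC_ev,0→∞ = 269.115 + 94.860 = 363.975 µg/mL·h
F = (AUC_ev/D_ev)/(AUC_iv/D_iv) = (363.975/300)/(572.8375/200) = 1.21325/2.8641875 = 0.4236

F = 0.424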